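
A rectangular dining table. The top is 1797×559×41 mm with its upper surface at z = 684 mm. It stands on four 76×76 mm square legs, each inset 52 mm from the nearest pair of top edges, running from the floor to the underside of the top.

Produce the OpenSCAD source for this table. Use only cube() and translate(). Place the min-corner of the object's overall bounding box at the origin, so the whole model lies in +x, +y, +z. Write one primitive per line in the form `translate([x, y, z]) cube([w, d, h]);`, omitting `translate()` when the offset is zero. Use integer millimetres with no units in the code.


translate([0, 0, 643]) cube([1797, 559, 41]);
translate([52, 52, 0]) cube([76, 76, 643]);
translate([1669, 52, 0]) cube([76, 76, 643]);
translate([52, 431, 0]) cube([76, 76, 643]);
translate([1669, 431, 0]) cube([76, 76, 643]);


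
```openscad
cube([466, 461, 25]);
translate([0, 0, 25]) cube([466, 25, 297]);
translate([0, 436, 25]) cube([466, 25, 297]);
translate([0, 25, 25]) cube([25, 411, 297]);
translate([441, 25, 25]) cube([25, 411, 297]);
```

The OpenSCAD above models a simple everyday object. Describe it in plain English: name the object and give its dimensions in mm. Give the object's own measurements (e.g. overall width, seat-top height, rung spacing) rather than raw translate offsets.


An open-topped rectangular box: outside dimensions 466×461×322 mm, with a uniform wall and base thickness of 25 mm. The base is a full 466×461 slab on the floor; four walls sit on top of the base. The front and back walls (the −y and +y sides) span the full width; the two side walls fit between them.


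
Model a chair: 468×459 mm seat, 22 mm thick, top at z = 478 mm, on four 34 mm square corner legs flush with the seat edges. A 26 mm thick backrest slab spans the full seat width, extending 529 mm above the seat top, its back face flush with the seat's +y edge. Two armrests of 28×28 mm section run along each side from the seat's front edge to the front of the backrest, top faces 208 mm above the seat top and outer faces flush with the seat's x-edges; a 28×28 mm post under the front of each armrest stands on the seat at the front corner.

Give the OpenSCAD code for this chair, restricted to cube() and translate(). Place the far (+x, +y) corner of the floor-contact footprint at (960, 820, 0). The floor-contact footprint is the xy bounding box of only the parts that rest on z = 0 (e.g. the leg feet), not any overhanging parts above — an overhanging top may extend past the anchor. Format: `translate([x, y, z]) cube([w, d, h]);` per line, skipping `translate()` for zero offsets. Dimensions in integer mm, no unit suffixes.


// leg_h = 478 - 22 = 456
// arm post h = 208 - 28 = 180
translate([492, 361, 456]) cube([468, 459, 22]);
translate([492, 361, 0]) cube([34, 34, 456]);
translate([926, 361, 0]) cube([34, 34, 456]);
translate([492, 786, 0]) cube([34, 34, 456]);
translate([926, 786, 0]) cube([34, 34, 456]);
translate([492, 794, 478]) cube([468, 26, 529]);
translate([492, 361, 658]) cube([28, 433, 28]);
translate([932, 361, 658]) cube([28, 433, 28]);
translate([492, 361, 478]) cube([28, 28, 180]);
translate([932, 361, 478]) cube([28, 28, 180]);


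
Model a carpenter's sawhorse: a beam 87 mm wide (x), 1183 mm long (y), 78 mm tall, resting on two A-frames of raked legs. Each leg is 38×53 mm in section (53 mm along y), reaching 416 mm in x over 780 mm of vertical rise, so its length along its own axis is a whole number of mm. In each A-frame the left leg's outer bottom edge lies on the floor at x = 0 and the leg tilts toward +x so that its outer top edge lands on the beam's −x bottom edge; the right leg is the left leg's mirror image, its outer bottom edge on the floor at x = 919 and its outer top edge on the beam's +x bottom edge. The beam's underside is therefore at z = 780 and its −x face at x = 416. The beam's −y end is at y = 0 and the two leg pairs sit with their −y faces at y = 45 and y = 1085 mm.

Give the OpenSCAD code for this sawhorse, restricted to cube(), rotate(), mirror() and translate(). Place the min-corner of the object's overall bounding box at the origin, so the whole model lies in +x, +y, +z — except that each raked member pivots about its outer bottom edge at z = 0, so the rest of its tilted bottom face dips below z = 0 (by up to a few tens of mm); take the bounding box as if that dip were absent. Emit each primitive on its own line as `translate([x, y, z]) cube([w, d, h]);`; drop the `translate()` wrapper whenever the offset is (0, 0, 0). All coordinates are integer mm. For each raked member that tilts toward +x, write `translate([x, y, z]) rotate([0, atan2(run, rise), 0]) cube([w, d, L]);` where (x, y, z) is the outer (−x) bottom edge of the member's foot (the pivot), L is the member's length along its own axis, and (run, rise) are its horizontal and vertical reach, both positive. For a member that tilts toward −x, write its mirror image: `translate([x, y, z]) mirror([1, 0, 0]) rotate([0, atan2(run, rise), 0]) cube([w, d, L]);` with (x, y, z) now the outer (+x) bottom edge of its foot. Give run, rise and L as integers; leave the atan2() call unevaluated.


translate([416, 0, 780]) cube([87, 1183, 78]);
translate([0, 45, 0]) rotate([0, atan2(416, 780), 0]) cube([38, 53, 884]);
translate([919, 45, 0]) mirror([1, 0, 0]) rotate([0, atan2(416, 780), 0]) cube([38, 53, 884]);
translate([0, 1085, 0]) rotate([0, atan2(416, 780), 0]) cube([38, 53, 884]);
translate([919, 1085, 0]) mirror([1, 0, 0]) rotate([0, atan2(416, 780), 0]) cube([38, 53, 884]);


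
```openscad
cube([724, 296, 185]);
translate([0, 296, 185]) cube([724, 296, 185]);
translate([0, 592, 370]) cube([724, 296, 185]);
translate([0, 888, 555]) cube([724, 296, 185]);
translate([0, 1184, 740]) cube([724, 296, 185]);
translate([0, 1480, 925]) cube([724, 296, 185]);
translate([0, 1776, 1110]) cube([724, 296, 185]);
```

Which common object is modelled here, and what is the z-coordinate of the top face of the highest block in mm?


A staircase. The total rise is 1295 mm.

7 identical blocks, each offset up and back from the previous — a staircase. Each step is 185 mm tall and there are 7 of them, so the total rise is 7 × 185 = 1295 mm.


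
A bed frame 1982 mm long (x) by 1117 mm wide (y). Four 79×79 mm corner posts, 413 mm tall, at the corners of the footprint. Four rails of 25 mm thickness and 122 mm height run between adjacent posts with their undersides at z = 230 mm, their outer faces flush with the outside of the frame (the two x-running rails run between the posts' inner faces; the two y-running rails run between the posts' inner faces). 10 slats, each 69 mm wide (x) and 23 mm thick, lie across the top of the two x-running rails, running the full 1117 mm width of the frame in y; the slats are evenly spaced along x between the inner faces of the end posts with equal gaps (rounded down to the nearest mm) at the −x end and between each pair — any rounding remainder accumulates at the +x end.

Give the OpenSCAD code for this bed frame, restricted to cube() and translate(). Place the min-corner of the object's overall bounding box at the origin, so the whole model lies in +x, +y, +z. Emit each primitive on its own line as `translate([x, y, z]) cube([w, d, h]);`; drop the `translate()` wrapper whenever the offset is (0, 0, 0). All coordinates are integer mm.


// slat z = rail_z + rail_h = 230 + 122 = 352
// slat gap = ⌊(1824 − 10·69) / 11⌋ = 103
cube([79, 79, 413]);
translate([0, 1038, 0]) cube([79, 79, 413]);
translate([1903, 0, 0]) cube([79, 79, 413]);
translate([1903, 1038, 0]) cube([79, 79, 413]);
translate([79, 0, 230]) cube([1824, 25, 122]);
translate([79, 1092, 230]) cube([1824, 25, 122]);
translate([0, 79, 230]) cube([25, 959, 122]);
translate([1957, 79, 230]) cube([25, 959, 122]);
translate([182, 0, 352]) cube([69, 1117, 23]);
translate([354, 0, 352]) cube([69, 1117, 23]);
translate([526, 0, 352]) cube([69, 1117, 23]);
translate([698, 0, 352]) cube([69, 1117, 23]);
translate([870, 0, 352]) cube([69, 1117, 23]);
translate([1042, 0, 352]) cube([69, 1117, 23]);
translate([1214, 0, 352]) cube([69, 1117, 23]);
translate([1386, 0, 352]) cube([69, 1117, 23]);
translate([1558, 0, 352]) cube([69, 1117, 23]);
translate([1730, 0, 352]) cube([69, 1117, 23]);


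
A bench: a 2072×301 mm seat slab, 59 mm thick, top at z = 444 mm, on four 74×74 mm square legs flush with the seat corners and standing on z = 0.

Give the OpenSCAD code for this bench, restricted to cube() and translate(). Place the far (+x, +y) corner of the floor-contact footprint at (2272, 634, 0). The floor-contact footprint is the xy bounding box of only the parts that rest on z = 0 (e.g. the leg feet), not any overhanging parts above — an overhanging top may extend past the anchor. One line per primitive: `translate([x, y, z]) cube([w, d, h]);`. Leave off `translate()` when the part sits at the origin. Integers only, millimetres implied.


// leg_h = 444 − 59 = 385
translate([200, 333, 385]) cube([2072, 301, 59]);
translate([200, 333, 0]) cube([74, 74, 385]);
translate([200, 560, 0]) cube([74, 74, 385]);
translate([2198, 333, 0]) cube([74, 74, 385]);
translate([2198, 560, 0]) cube([74, 74, 385]);


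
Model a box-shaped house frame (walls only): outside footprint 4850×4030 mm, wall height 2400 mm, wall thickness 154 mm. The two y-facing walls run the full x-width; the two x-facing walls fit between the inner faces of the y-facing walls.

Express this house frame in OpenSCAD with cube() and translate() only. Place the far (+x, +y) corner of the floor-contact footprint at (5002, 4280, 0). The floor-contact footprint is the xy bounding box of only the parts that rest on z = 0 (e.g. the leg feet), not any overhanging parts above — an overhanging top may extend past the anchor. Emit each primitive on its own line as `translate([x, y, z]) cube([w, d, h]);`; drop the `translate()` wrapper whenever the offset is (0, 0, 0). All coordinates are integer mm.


translate([152, 250, 0]) cube([4850, 154, 2400]);
translate([152, 4126, 0]) cube([4850, 154, 2400]);
translate([152, 404, 0]) cube([154, 3722, 2400]);
translate([4848, 404, 0]) cube([154, 3722, 2400]);


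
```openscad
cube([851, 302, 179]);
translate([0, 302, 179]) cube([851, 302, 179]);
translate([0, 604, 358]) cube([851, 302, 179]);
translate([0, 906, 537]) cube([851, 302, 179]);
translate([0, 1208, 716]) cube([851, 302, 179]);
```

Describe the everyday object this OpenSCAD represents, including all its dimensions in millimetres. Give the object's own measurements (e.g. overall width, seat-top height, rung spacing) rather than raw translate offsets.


A straight staircase of 5 solid steps. Each step is 851 mm wide (x), 302 mm deep (y, the going) and 179 mm tall (the rise). The first step rests on the floor; each subsequent step sits one going further in +y and one rise higher in +z, directly behind and above the previous step with no overlap.


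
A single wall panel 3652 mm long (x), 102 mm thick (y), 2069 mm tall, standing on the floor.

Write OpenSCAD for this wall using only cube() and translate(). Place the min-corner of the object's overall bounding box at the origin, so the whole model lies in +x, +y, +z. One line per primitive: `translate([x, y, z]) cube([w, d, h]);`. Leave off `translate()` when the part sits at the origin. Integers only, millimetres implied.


cube([3652, 102, 2069]);


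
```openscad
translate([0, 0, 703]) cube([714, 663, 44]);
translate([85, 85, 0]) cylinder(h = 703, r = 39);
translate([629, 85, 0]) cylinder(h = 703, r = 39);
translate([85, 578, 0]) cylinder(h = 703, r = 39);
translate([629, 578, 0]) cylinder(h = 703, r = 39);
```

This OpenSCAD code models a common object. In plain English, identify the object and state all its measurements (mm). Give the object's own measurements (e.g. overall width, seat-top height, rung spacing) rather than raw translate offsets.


A rectangular dining table. The top is 714×663×44 mm with its upper surface at z = 747 mm. It stands on four round legs of 78 mm diameter, each leg's bounding box inset 46 mm from the nearest pair of top edges, running from the floor to the underside of the top.


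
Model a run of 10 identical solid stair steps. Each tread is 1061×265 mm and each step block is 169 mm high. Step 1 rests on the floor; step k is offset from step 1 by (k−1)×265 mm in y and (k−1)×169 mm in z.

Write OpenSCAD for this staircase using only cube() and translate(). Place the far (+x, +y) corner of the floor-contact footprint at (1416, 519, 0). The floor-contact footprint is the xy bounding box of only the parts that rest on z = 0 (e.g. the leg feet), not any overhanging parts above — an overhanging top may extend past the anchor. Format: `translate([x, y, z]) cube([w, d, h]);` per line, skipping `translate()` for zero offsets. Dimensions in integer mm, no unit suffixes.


translate([355, 254, 0]) cube([1061, 265, 169]);
translate([355, 519, 169]) cube([1061, 265, 169]);
translate([355, 784, 338]) cube([1061, 265, 169]);
translate([355, 1049, 507]) cube([1061, 265, 169]);
translate([355, 1314, 676]) cube([1061, 265, 169]);
translate([355, 1579, 845]) cube([1061, 265, 169]);
translate([355, 1844, 1014]) cube([1061, 265, 169]);
translate([355, 2109, 1183]) cube([1061, 265, 169]);
translate([355, 2374, 1352]) cube([1061, 265, 169]);
translate([355, 2639, 1521]) cube([1061, 265, 169]);


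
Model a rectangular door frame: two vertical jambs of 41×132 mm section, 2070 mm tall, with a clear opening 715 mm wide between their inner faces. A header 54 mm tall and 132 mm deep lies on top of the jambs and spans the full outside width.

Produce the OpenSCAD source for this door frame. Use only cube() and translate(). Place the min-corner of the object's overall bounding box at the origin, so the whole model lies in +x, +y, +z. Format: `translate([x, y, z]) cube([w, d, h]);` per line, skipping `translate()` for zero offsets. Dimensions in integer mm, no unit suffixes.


cube([41, 132, 2070]);
translate([756, 0, 0]) cube([41, 132, 2070]);
translate([0, 0, 2070]) cube([797, 132, 54]);


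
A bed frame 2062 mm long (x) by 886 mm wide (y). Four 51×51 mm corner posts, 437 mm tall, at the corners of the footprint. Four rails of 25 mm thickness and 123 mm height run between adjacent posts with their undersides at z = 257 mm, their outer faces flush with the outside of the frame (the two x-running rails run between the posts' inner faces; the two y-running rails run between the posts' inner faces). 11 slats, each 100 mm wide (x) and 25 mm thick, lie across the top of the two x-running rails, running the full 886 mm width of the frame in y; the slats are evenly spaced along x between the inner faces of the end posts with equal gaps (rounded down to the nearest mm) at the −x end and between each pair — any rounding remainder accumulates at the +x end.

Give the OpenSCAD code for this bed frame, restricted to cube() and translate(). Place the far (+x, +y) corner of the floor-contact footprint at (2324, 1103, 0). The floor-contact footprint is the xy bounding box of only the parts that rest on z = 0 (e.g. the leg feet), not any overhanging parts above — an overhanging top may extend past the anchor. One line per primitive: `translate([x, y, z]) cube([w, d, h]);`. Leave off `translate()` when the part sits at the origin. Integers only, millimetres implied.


translate([262, 217, 0]) cube([51, 51, 437]);
translate([262, 1052, 0]) cube([51, 51, 437]);
translate([2273, 217, 0]) cube([51, 51, 437]);
translate([2273, 1052, 0]) cube([51, 51, 437]);
translate([313, 217, 257]) cube([1960, 25, 123]);
translate([313, 1078, 257]) cube([1960, 25, 123]);
translate([262, 268, 257]) cube([25, 784, 123]);
translate([2299, 268, 257]) cube([25, 784, 123]);
translate([384, 217, 380]) cube([100, 886, 25]);
translate([555, 217, 380]) cube([100, 886, 25]);
translate([726, 217, 380]) cube([100, 886, 25]);
translate([897, 217, 380]) cube([100, 886, 25]);
translate([1068, 217, 380]) cube([100, 886, 25]);
translate([1239, 217, 380]) cube([100, 886, 25]);
translate([1410, 217, 380]) cube([100, 886, 25]);
translate([1581, 217, 380]) cube([100, 886, 25]);
translate([1752, 217, 380]) cube([100, 886, 25]);
translate([1923, 217, 380]) cube([100, 886, 25]);
translate([2094, 217, 380]) cube([100, 886, 25]);


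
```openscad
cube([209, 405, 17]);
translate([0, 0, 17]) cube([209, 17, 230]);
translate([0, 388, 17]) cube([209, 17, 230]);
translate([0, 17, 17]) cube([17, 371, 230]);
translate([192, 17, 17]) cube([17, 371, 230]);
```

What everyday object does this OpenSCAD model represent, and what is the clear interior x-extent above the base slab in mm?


An open box. The internal width is 175 mm.

A 209×405 base slab with four walls standing on it — an open box. The base is 209 mm wide and the walls are 17 mm thick, so the internal width is 209 − 2 × 17 = 175 mm.


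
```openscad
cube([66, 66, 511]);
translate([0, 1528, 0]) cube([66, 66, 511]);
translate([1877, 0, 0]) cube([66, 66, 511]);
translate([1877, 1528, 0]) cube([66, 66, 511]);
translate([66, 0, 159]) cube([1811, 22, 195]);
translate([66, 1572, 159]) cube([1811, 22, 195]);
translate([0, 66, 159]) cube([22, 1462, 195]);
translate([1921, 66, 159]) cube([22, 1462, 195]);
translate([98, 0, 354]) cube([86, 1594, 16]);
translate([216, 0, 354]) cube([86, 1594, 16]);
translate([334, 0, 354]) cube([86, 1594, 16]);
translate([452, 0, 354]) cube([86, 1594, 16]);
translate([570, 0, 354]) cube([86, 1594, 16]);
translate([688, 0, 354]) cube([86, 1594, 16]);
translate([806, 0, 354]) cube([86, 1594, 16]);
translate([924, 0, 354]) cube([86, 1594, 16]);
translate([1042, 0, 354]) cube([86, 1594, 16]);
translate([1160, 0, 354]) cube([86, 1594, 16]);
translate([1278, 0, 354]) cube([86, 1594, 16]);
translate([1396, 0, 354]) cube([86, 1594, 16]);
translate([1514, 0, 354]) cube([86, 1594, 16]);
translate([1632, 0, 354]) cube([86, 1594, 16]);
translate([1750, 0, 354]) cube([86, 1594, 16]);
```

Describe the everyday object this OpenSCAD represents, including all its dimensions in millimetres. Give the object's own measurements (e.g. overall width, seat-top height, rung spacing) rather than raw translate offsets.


A bed frame 1943 mm long (x) by 1594 mm wide (y). Four 66×66 mm corner posts, 511 mm tall, at the corners of the footprint. Four rails of 22 mm thickness and 195 mm height run between adjacent posts with their undersides at z = 159 mm, their outer faces flush with the outside of the frame (the two x-running rails run between the posts' inner faces; the two y-running rails run between the posts' inner faces). 15 slats, each 86 mm wide (x) and 16 mm thick, lie across the top of the two x-running rails, running the full 1594 mm width of the frame in y; along x they sit between the end posts with a 32 mm gap after the −x posts and between neighbouring slats, leaving 41 mm before the +x posts.


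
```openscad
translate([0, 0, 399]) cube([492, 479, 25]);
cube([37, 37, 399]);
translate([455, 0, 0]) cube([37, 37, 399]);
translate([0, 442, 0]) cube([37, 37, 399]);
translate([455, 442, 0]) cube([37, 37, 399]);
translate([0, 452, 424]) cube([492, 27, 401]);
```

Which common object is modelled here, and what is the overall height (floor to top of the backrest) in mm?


A chair. The overall height is 825 mm.

A slab on four corner posts with a tall panel at the back — a chair. The seat slab sits at z = 399 with thickness 25, and the 401 mm backrest starts at the seat top, so the overall height is 399 + 25 + 401 = 825 mm.


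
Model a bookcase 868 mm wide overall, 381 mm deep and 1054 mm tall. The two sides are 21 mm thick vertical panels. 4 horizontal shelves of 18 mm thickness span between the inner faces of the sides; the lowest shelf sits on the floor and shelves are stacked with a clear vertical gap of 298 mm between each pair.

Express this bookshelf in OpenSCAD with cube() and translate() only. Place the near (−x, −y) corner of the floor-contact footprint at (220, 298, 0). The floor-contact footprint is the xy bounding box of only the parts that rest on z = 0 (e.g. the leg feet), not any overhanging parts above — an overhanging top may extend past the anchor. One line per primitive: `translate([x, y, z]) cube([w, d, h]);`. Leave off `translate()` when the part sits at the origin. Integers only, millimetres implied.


translate([220, 298, 0]) cube([21, 381, 1054]);
translate([1067, 298, 0]) cube([21, 381, 1054]);
translate([241, 298, 0]) cube([826, 381, 18]);
translate([241, 298, 316]) cube([826, 381, 18]);
translate([241, 298, 632]) cube([826, 381, 18]);
translate([241, 298, 948]) cube([826, 381, 18]);


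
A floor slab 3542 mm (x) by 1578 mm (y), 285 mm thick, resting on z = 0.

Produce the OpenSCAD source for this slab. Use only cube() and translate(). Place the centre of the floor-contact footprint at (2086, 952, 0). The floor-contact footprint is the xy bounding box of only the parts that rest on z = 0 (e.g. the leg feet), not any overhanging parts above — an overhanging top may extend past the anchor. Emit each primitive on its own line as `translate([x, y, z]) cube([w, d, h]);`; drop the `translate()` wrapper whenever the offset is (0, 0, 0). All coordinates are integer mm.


translate([315, 163, 0]) cube([3542, 1578, 285]);


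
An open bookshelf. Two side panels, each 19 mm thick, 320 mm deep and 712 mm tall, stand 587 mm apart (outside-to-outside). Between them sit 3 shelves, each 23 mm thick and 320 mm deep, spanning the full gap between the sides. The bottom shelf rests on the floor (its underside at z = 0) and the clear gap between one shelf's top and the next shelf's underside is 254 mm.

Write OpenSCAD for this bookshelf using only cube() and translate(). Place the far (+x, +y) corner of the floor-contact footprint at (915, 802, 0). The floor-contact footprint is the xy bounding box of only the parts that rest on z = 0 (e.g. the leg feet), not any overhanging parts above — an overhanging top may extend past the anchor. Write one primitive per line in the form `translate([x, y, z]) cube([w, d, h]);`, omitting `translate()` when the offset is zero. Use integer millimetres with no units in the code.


translate([328, 482, 0]) cube([19, 320, 712]);
translate([896, 482, 0]) cube([19, 320, 712]);
translate([347, 482, 0]) cube([549, 320, 23]);
translate([347, 482, 277]) cube([549, 320, 23]);
translate([347, 482, 554]) cube([549, 320, 23]);


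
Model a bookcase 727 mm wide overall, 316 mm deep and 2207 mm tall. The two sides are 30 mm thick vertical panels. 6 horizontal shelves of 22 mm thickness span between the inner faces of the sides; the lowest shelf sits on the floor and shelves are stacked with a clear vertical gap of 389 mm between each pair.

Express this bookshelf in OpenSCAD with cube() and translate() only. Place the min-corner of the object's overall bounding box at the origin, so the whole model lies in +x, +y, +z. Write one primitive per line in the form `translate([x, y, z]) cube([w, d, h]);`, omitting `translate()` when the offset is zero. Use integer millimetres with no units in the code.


cube([30, 316, 2207]);
translate([697, 0, 0]) cube([30, 316, 2207]);
translate([30, 0, 0]) cube([667, 316, 22]);
translate([30, 0, 411]) cube([667, 316, 22]);
translate([30, 0, 822]) cube([667, 316, 22]);
translate([30, 0, 1233]) cube([667, 316, 22]);
translate([30, 0, 1644]) cube([667, 316, 22]);
translate([30, 0, 2055]) cube([667, 316, 22]);


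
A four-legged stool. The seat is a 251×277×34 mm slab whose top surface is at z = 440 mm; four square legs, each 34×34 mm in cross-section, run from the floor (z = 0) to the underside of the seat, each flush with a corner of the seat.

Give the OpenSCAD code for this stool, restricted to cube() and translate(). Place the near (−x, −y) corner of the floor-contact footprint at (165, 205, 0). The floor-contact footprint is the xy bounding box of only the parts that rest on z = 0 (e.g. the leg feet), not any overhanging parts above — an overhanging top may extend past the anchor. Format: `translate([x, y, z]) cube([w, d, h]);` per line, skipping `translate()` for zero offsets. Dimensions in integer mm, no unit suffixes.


// leg_h = 440 - 34 = 406
translate([165, 205, 406]) cube([251, 277, 34]);
translate([165, 205, 0]) cube([34, 34, 406]);
translate([382, 205, 0]) cube([34, 34, 406]);
translate([165, 448, 0]) cube([34, 34, 406]);
translate([382, 448, 0]) cube([34, 34, 406]);


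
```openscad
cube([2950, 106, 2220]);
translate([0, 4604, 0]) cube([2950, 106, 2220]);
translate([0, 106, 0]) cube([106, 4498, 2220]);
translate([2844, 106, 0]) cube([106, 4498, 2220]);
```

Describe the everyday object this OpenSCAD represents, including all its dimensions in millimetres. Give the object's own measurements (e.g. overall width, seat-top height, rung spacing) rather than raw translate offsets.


The wall frame of a small rectangular building: four walls, each 2220 mm tall and 106 mm thick, enclosing a footprint 2950 mm (x) by 4710 mm (y) outside-to-outside, with no floor or roof. The front and back walls (the −y and +y sides) span the full width; the two side walls fit between them.


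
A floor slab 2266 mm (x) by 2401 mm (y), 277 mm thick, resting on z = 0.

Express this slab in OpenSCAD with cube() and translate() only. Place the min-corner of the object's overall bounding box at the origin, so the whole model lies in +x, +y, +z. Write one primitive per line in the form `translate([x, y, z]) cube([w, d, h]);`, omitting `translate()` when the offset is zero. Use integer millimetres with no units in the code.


cube([2266, 2401, 277]);


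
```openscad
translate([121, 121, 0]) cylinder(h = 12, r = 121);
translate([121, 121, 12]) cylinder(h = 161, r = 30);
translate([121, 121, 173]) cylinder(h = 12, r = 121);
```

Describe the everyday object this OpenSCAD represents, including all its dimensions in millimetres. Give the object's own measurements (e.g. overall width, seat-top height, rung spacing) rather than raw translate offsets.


A spool: two coaxial disc flanges of radius 121 mm and thickness 12 mm, joined by a core cylinder of radius 30 mm and height 161 mm. The lower flange rests on z = 0 and the three cylinders share a vertical axis.


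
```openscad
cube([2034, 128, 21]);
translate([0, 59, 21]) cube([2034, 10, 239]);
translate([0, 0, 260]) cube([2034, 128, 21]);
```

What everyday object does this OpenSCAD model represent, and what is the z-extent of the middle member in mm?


An I-beam. The web height is 239 mm.

Two wide flanges with a thin centred web — an I-beam. Overall 281 mm minus two 21 mm flanges gives a web of 281 − 2·21 = 239 mm.


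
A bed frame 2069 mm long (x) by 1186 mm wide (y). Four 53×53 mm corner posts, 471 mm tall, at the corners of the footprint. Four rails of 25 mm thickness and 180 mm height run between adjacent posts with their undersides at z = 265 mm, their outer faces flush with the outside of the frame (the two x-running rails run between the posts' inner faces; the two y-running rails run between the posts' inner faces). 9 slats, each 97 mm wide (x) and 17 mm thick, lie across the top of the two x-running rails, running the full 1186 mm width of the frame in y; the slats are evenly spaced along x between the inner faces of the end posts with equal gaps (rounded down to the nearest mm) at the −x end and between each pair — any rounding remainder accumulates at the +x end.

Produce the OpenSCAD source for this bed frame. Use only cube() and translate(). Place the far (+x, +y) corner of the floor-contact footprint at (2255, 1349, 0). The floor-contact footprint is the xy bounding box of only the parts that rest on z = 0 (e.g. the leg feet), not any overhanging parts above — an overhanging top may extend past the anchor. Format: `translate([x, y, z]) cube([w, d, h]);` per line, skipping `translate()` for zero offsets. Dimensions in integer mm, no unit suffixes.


translate([186, 163, 0]) cube([53, 53, 471]);
translate([186, 1296, 0]) cube([53, 53, 471]);
translate([2202, 163, 0]) cube([53, 53, 471]);
translate([2202, 1296, 0]) cube([53, 53, 471]);
translate([239, 163, 265]) cube([1963, 25, 180]);
translate([239, 1324, 265]) cube([1963, 25, 180]);
translate([186, 216, 265]) cube([25, 1080, 180]);
translate([2230, 216, 265]) cube([25, 1080, 180]);
translate([348, 163, 445]) cube([97, 1186, 17]);
translate([554, 163, 445]) cube([97, 1186, 17]);
translate([760, 163, 445]) cube([97, 1186, 17]);
translate([966, 163, 445]) cube([97, 1186, 17]);
translate([1172, 163, 445]) cube([97, 1186, 17]);
translate([1378, 163, 445]) cube([97, 1186, 17]);
translate([1584, 163, 445]) cube([97, 1186, 17]);
translate([1790, 163, 445]) cube([97, 1186, 17]);
translate([1996, 163, 445]) cube([97, 1186, 17]);


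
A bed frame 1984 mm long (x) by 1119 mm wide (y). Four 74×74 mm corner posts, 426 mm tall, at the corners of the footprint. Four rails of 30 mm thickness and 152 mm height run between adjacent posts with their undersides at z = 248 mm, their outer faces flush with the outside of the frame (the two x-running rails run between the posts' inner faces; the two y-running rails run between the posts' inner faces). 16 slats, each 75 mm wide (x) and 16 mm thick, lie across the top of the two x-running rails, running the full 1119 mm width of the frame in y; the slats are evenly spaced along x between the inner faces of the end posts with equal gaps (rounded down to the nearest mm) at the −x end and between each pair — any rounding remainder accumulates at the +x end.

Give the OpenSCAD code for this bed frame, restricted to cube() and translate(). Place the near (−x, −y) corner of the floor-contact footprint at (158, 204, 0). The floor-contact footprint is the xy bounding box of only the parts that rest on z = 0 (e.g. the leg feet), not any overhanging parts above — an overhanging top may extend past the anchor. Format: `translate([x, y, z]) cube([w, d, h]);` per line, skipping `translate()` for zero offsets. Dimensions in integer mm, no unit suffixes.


translate([158, 204, 0]) cube([74, 74, 426]);
translate([158, 1249, 0]) cube([74, 74, 426]);
translate([2068, 204, 0]) cube([74, 74, 426]);
translate([2068, 1249, 0]) cube([74, 74, 426]);
translate([232, 204, 248]) cube([1836, 30, 152]);
translate([232, 1293, 248]) cube([1836, 30, 152]);
translate([158, 278, 248]) cube([30, 971, 152]);
translate([2112, 278, 248]) cube([30, 971, 152]);
translate([269, 204, 400]) cube([75, 1119, 16]);
translate([381, 204, 400]) cube([75, 1119, 16]);
translate([493, 204, 400]) cube([75, 1119, 16]);
translate([605, 204, 400]) cube([75, 1119, 16]);
translate([717, 204, 400]) cube([75, 1119, 16]);
translate([829, 204, 400]) cube([75, 1119, 16]);
translate([941, 204, 400]) cube([75, 1119, 16]);
translate([1053, 204, 400]) cube([75, 1119, 16]);
translate([1165, 204, 400]) cube([75, 1119, 16]);
translate([1277, 204, 400]) cube([75, 1119, 16]);
translate([1389, 204, 400]) cube([75, 1119, 16]);
translate([1501, 204, 400]) cube([75, 1119, 16]);
translate([1613, 204, 400]) cube([75, 1119, 16]);
translate([1725, 204, 400]) cube([75, 1119, 16]);
translate([1837, 204, 400]) cube([75, 1119, 16]);
translate([1949, 204, 400]) cube([75, 1119, 16]);


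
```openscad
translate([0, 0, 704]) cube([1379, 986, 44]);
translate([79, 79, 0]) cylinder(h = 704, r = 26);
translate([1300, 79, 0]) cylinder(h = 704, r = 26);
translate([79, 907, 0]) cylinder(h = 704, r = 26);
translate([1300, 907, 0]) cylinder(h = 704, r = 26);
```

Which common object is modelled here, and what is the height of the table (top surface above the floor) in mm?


A table. The table height is 748 mm.

A 1379×986×44 slab sits at z = 704 on four Ø52 mm round legs — a table. The top surface is at 704 + 44 = 748 mm.


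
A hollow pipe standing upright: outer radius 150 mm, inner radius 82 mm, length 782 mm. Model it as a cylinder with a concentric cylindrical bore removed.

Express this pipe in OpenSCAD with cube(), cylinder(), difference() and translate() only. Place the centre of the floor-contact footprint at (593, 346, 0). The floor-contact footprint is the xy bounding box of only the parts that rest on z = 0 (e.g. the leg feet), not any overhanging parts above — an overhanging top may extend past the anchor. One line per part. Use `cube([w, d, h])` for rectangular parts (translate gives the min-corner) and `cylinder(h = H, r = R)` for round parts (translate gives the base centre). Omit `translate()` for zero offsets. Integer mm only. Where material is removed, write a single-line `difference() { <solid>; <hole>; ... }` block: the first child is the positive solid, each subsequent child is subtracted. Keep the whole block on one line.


difference() { translate([593, 346, 0]) cylinder(h = 782, r = 150); translate([593, 346, 0]) cylinder(h = 782, r = 82); }


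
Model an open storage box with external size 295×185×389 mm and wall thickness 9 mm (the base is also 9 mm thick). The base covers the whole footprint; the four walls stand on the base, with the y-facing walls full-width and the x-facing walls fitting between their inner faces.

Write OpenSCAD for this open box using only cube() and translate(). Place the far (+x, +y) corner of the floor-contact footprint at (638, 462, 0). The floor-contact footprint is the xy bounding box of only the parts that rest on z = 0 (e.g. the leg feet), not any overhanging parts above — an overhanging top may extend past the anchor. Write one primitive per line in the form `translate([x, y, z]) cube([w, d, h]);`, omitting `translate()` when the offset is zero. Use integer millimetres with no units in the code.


translate([343, 277, 0]) cube([295, 185, 9]);
translate([343, 277, 9]) cube([295, 9, 380]);
translate([343, 453, 9]) cube([295, 9, 380]);
translate([343, 286, 9]) cube([9, 167, 380]);
translate([629, 286, 9]) cube([9, 167, 380]);


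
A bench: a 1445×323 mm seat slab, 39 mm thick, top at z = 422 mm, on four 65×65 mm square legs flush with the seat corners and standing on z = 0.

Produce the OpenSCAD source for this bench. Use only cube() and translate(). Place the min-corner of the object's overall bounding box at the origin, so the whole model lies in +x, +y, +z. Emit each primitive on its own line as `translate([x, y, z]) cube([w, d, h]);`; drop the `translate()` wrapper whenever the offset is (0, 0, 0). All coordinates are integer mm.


// leg_h = 422 − 39 = 383
translate([0, 0, 383]) cube([1445, 323, 39]);
cube([65, 65, 383]);
translate([0, 258, 0]) cube([65, 65, 383]);
translate([1380, 0, 0]) cube([65, 65, 383]);
translate([1380, 258, 0]) cube([65, 65, 383]);


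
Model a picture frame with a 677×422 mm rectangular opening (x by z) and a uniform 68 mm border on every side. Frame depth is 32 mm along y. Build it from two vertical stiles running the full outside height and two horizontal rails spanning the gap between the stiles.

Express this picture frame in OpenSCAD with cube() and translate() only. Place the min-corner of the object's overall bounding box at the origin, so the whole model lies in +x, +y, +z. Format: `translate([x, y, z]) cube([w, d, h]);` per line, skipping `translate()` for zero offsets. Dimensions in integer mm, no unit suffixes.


cube([68, 32, 558]);
translate([745, 0, 0]) cube([68, 32, 558]);
translate([68, 0, 0]) cube([677, 32, 68]);
translate([68, 0, 490]) cube([677, 32, 68]);


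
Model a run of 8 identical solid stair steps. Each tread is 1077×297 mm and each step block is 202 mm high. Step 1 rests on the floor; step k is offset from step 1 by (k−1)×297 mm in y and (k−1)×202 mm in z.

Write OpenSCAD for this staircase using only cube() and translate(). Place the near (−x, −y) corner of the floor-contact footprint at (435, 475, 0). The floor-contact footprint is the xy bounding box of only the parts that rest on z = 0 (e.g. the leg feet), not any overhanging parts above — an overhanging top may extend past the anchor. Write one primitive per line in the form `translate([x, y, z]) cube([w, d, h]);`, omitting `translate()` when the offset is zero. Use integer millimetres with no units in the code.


translate([435, 475, 0]) cube([1077, 297, 202]);
translate([435, 772, 202]) cube([1077, 297, 202]);
translate([435, 1069, 404]) cube([1077, 297, 202]);
translate([435, 1366, 606]) cube([1077, 297, 202]);
translate([435, 1663, 808]) cube([1077, 297, 202]);
translate([435, 1960, 1010]) cube([1077, 297, 202]);
translate([435, 2257, 1212]) cube([1077, 297, 202]);
translate([435, 2554, 1414]) cube([1077, 297, 202]);


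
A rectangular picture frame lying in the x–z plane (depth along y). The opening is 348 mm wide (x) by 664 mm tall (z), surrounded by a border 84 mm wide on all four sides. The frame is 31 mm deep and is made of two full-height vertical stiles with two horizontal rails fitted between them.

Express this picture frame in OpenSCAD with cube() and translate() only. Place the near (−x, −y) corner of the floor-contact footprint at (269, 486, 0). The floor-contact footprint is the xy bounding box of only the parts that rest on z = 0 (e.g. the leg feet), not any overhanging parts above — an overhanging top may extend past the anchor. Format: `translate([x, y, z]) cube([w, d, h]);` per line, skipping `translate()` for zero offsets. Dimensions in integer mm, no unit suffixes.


translate([269, 486, 0]) cube([84, 31, 832]);
translate([701, 486, 0]) cube([84, 31, 832]);
translate([353, 486, 0]) cube([348, 31, 84]);
translate([353, 486, 748]) cube([348, 31, 84]);


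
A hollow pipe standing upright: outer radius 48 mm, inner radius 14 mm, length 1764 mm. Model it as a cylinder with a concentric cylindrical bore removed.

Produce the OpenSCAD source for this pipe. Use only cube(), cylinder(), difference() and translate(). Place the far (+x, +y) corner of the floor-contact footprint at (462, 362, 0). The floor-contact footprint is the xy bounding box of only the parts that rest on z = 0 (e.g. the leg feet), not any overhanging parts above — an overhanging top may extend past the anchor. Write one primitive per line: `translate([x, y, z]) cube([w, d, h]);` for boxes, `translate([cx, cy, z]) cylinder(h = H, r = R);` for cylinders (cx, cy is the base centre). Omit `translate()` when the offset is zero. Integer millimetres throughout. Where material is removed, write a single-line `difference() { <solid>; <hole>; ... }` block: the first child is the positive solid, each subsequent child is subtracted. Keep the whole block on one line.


difference() { translate([414, 314, 0]) cylinder(h = 1764, r = 48); translate([414, 314, 0]) cylinder(h = 1764, r = 14); }


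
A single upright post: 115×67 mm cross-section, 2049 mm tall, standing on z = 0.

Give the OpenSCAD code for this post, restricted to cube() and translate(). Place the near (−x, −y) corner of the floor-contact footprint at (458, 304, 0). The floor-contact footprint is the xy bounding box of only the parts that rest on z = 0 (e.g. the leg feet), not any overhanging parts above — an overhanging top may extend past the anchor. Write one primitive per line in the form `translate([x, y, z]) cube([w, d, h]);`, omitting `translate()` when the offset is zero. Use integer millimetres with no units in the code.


translate([458, 304, 0]) cube([115, 67, 2049]);


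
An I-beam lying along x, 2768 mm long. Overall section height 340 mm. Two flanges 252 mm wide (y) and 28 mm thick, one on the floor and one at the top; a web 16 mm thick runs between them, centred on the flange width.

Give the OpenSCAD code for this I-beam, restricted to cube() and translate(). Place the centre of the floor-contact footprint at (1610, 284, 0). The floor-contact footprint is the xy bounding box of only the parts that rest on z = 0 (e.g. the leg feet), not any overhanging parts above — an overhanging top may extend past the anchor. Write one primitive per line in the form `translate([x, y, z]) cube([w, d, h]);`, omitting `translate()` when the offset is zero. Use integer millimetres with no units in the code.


translate([226, 158, 0]) cube([2768, 252, 28]);
translate([226, 276, 28]) cube([2768, 16, 284]);
translate([226, 158, 312]) cube([2768, 252, 28]);


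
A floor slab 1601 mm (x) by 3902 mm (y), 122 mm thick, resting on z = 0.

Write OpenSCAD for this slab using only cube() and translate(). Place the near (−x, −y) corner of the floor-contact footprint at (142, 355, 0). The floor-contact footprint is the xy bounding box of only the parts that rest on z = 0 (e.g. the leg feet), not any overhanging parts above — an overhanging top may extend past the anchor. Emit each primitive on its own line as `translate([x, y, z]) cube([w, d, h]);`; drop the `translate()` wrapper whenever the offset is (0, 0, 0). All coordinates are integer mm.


translate([142, 355, 0]) cube([1601, 3902, 122]);
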